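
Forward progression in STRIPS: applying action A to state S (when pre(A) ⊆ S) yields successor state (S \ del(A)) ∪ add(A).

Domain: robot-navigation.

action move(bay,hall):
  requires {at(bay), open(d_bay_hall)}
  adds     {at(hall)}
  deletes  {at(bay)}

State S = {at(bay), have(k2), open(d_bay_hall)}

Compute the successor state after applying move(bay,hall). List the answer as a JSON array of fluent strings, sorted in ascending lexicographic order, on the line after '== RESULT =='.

Compute (S \ del) ∪ add:
  pre ⊆ S: {at(bay), open(d_bay_hall)} ⊆ S  — applicable
  S \ del = {have(k2), open(d_bay_hall)}
  ∪ add   = {at(hall), have(k2), open(d_bay_hall)}

== RESULT ==
["at(hall)", "have(k2)", "open(d_bay_hall)"]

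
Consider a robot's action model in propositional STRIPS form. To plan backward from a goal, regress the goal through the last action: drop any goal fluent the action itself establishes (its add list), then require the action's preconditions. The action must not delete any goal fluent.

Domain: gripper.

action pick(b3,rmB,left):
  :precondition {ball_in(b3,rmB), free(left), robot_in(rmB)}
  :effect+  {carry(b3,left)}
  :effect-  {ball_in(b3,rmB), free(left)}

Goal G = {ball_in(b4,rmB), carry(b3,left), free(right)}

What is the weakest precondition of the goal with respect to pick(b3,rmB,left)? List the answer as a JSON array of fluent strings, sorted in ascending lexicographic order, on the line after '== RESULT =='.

Regress:
  G ∩ del = {}  (empty — regression defined)
  G \ add = {ball_in(b4,rmB), carry(b3,left), free(right)} \ {carry(b3,left)} = {ball_in(b4,rmB), free(right)}
  ∪ pre   = {ball_in(b4,rmB), free(right)} ∪ {ball_in(b3,rmB), free(left), robot_in(rmB)}
          = {ball_in(b3,rmB), ball_in(b4,rmB), free(left), free(right), robot_in(rmB)}

== RESULT ==
["ball_in(b3,rmB)", "ball_in(b4,rmB)", "free(left)", "free(right)", "robot_in(rmB)"]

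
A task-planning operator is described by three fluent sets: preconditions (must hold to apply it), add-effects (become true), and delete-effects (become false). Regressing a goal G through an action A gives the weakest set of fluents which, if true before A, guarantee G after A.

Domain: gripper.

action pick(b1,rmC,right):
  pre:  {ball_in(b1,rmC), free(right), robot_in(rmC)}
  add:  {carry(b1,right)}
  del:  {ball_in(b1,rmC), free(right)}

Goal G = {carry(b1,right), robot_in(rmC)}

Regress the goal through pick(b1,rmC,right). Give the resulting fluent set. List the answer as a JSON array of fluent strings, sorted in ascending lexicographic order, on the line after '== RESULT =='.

Compute (G \ add) ∪ pre:
  G ∩ del = {}  (empty — regression defined)
  G \ add = {carry(b1,right), robot_in(rmC)} \ {carry(b1,right)} = {robot_in(rmC)}
  ∪ pre   = {robot_in(rmC)} ∪ {ball_in(b1,rmC), free(right), robot_in(rmC)}
          = {ball_in(b1,rmC), free(right), robot_in(rmC)}

== RESULT ==
["ball_in(b1,rmC)", "free(right)", "robot_in(rmC)"]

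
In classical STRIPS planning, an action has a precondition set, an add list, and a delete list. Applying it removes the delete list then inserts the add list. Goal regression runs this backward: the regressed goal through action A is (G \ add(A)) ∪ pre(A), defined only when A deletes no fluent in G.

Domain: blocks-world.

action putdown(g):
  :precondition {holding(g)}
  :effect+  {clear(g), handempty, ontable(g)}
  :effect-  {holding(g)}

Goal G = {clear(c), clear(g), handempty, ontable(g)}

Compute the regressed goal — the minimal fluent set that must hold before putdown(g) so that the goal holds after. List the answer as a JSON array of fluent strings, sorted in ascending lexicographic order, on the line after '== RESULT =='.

Regress:
  G ∩ del = {}  (empty — regression defined)
  G \ add = {clear(c), clear(g), handempty, ontable(g)} \ {clear(g), handempty, ontable(g)} = {clear(c)}
  ∪ pre   = {clear(c)} ∪ {holding(g)}
          = {clear(c), holding(g)}

== RESULT ==
["clear(c)", "holding(g)"]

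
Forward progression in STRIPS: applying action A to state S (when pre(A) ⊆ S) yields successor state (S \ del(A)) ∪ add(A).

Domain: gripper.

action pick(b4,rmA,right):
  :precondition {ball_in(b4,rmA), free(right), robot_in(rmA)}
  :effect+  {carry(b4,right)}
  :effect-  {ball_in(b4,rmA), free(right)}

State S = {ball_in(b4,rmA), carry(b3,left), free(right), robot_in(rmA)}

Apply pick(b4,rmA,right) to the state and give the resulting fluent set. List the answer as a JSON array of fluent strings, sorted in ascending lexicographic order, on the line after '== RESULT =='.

Compute (S \ del) ∪ add:
  pre ⊆ S: {ball_in(b4,rmA), free(right), robot_in(rmA)} ⊆ S  — applicable
  S \ del = {carry(b3,left), robot_in(rmA)}
  ∪ add   = {carry(b3,left), carry(b4,right), robot_in(rmA)}

== RESULT ==
["carry(b3,left)", "carry(b4,right)", "robot_in(rmA)"]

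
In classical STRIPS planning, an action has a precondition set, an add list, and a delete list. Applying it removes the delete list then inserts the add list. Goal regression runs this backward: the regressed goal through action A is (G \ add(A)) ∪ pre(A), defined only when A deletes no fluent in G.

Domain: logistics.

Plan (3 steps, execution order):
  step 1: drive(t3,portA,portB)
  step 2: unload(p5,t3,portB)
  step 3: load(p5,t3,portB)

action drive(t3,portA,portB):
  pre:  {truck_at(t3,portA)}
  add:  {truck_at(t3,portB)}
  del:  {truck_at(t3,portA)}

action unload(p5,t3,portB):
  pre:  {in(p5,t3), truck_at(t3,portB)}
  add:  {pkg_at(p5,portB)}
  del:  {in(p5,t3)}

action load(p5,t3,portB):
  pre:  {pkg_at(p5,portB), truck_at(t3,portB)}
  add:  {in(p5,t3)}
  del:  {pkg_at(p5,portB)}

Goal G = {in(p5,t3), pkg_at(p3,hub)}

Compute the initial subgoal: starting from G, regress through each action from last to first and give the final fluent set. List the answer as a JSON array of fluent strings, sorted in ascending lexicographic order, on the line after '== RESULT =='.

Regress step by step:
  through step 3 (load(p5,t3,portB)): drop {in(p5,t3)}, keep {pkg_at(p3,hub)}, require {pkg_at(p5,portB), truck_at(t3,portB)}
    → {pkg_at(p3,hub), pkg_at(p5,portB), truck_at(t3,portB)}
  through step 2 (unload(p5,t3,portB)): drop {pkg_at(p5,portB)}, keep {pkg_at(p3,hub), truck_at(t3,portB)}, require {in(p5,t3), truck_at(t3,portB)}
    → {in(p5,t3), pkg_at(p3,hub), truck_at(t3,portB)}
  through step 1 (drive(t3,portA,portB)): drop {truck_at(t3,portB)}, keep {in(p5,t3), pkg_at(p3,hub)}, require {truck_at(t3,portA)}
    → {in(p5,t3), pkg_at(p3,hub), truck_at(t3,portA)}

== RESULT ==
["in(p5,t3)", "pkg_at(p3,hub)", "truck_at(t3,portA)"]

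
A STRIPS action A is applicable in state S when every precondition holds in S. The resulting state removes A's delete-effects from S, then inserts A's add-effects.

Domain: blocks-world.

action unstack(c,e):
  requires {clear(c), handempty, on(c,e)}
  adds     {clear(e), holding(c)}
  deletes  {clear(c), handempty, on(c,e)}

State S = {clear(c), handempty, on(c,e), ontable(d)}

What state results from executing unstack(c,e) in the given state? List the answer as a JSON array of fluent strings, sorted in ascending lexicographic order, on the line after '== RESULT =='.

Compute (S \ del) ∪ add:
  pre ⊆ S: {clear(c), handempty, on(c,e)} ⊆ S  — applicable
  S \ del = {ontable(d)}
  ∪ add   = {clear(e), holding(c), ontable(d)}

== RESULT ==
["clear(e)", "holding(c)", "ontable(d)"]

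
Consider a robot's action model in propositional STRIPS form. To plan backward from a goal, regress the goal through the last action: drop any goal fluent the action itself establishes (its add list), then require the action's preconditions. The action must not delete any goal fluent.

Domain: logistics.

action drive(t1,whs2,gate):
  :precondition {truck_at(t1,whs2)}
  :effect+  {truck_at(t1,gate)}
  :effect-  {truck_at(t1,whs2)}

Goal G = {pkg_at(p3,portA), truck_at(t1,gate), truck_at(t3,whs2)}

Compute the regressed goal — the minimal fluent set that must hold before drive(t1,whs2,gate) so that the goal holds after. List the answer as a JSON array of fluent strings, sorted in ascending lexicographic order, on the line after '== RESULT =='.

Compute (G \ add) ∪ pre:
  G ∩ del = {}  (empty — regression defined)
  G \ add = {pkg_at(p3,portA), truck_at(t1,gate), truck_at(t3,whs2)} \ {truck_at(t1,gate)} = {pkg_at(p3,portA), truck_at(t3,whs2)}
  ∪ pre   = {pkg_at(p3,portA), truck_at(t3,whs2)} ∪ {truck_at(t1,whs2)}
          = {pkg_at(p3,portA), truck_at(t1,whs2), truck_at(t3,whs2)}

== RESULT ==
["pkg_at(p3,portA)", "truck_at(t1,whs2)", "truck_at(t3,whs2)"]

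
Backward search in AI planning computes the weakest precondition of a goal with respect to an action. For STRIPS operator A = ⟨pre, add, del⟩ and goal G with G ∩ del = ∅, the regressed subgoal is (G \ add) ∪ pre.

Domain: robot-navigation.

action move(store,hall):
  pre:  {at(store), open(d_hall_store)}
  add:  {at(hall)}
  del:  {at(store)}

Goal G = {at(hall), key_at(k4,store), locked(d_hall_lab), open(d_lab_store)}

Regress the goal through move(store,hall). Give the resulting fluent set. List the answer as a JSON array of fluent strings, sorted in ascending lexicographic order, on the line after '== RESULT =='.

Compute (G \ add) ∪ pre:
  G ∩ del = {}  (empty — regression defined)
  G \ add = {at(hall), key_at(k4,store), locked(d_hall_lab), open(d_lab_store)} \ {at(hall)} = {key_at(k4,store), locked(d_hall_lab), open(d_lab_store)}
  ∪ pre   = {key_at(k4,store), locked(d_hall_lab), open(d_lab_store)} ∪ {at(store), open(d_hall_store)}
          = {at(store), key_at(k4,store), locked(d_hall_lab), open(d_hall_store), open(d_lab_store)}

== RESULT ==
["at(store)", "key_at(k4,store)", "locked(d_hall_lab)", "open(d_hall_store)", "open(d_lab_store)"]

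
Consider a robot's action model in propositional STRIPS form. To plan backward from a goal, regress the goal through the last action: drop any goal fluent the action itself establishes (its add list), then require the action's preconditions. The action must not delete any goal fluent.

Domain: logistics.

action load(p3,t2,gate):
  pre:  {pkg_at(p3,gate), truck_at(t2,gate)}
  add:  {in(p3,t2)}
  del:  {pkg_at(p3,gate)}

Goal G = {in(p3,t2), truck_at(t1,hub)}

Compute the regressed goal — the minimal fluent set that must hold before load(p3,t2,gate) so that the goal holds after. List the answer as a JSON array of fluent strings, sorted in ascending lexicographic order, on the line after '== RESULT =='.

Compute (G \ add) ∪ pre:
  G ∩ del = {}  (empty — regression defined)
  G \ add = {in(p3,t2), truck_at(t1,hub)} \ {in(p3,t2)} = {truck_at(t1,hub)}
  ∪ pre   = {truck_at(t1,hub)} ∪ {pkg_at(p3,gate), truck_at(t2,gate)}
          = {pkg_at(p3,gate), truck_at(t1,hub), truck_at(t2,gate)}

== RESULT ==
["pkg_at(p3,gate)", "truck_at(t1,hub)", "truck_at(t2,gate)"]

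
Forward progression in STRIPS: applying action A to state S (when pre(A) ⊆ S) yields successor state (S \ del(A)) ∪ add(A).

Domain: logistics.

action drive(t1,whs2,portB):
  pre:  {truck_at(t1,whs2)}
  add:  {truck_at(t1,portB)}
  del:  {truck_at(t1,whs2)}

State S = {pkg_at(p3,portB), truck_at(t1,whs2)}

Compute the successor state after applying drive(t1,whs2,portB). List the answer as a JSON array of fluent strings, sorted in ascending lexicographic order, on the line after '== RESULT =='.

Compute (S \ del) ∪ add:
  pre ⊆ S: {truck_at(t1,whs2)} ⊆ S  — applicable
  S \ del = {pkg_at(p3,portB)}
  ∪ add   = {pkg_at(p3,portB), truck_at(t1,portB)}

== RESULT ==
["pkg_at(p3,portB)", "truck_at(t1,portB)"]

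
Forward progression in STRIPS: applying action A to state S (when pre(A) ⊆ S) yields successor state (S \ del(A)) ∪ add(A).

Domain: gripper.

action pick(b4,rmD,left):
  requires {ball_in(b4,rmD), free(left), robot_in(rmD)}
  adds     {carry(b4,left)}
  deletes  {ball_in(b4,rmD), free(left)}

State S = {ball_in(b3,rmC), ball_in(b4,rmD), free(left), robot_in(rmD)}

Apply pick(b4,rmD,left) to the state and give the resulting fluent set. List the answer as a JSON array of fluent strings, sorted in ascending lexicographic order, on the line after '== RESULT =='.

Progress:
  pre ⊆ S: {ball_in(b4,rmD), free(left), robot_in(rmD)} ⊆ S  — applicable
  S \ del = {ball_in(b3,rmC), robot_in(rmD)}
  ∪ add   = {ball_in(b3,rmC), carry(b4,left), robot_in(rmD)}

== RESULT ==
["ball_in(b3,rmC)", "carry(b4,left)", "robot_in(rmD)"]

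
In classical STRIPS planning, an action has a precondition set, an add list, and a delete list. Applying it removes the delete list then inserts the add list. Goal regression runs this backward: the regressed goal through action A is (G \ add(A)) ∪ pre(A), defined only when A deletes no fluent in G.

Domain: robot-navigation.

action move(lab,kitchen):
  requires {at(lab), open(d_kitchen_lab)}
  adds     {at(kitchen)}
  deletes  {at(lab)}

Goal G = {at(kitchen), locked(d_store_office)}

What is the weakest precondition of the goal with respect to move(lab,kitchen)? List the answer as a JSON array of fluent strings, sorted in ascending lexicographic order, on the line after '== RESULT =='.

Compute (G \ add) ∪ pre:
  G ∩ del = {}  (empty — regression defined)
  G \ add = {at(kitchen), locked(d_store_office)} \ {at(kitchen)} = {locked(d_store_office)}
  ∪ pre   = {locked(d_store_office)} ∪ {at(lab), open(d_kitchen_lab)}
          = {at(lab), locked(d_store_office), open(d_kitchen_lab)}

== RESULT ==
["at(lab)", "locked(d_store_office)", "open(d_kitchen_lab)"]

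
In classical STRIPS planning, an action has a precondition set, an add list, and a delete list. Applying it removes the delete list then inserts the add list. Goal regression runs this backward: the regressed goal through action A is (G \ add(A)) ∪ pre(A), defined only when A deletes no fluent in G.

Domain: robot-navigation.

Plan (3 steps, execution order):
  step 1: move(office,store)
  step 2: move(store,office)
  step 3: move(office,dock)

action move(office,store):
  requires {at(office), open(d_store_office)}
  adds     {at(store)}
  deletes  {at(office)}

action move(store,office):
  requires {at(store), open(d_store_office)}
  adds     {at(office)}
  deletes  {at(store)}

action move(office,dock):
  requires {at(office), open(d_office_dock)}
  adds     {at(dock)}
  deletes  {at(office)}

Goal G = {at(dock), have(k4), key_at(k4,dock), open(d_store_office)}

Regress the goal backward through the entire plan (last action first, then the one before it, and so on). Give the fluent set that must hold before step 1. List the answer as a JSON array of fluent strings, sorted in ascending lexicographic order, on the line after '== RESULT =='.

Regress step by step:
  through step 3 (move(office,dock)): drop {at(dock)}, keep {have(k4), key_at(k4,dock), open(d_store_office)}, require {at(office), open(d_office_dock)}
    → {at(office), have(k4), key_at(k4,dock), open(d_office_dock), open(d_store_office)}
  through step 2 (move(store,office)): drop {at(office)}, keep {have(k4), key_at(k4,dock), open(d_office_dock), open(d_store_office)}, require {at(store), open(d_store_office)}
    → {at(store), have(k4), key_at(k4,dock), open(d_office_dock), open(d_store_office)}
  through step 1 (move(office,store)): drop {at(store)}, keep {have(k4), key_at(k4,dock), open(d_office_dock), open(d_store_office)}, require {at(office), open(d_store_office)}
    → {at(office), have(k4), key_at(k4,dock), open(d_office_dock), open(d_store_office)}

== RESULT ==
["at(office)", "have(k4)", "key_at(k4,dock)", "open(d_office_dock)", "open(d_store_office)"]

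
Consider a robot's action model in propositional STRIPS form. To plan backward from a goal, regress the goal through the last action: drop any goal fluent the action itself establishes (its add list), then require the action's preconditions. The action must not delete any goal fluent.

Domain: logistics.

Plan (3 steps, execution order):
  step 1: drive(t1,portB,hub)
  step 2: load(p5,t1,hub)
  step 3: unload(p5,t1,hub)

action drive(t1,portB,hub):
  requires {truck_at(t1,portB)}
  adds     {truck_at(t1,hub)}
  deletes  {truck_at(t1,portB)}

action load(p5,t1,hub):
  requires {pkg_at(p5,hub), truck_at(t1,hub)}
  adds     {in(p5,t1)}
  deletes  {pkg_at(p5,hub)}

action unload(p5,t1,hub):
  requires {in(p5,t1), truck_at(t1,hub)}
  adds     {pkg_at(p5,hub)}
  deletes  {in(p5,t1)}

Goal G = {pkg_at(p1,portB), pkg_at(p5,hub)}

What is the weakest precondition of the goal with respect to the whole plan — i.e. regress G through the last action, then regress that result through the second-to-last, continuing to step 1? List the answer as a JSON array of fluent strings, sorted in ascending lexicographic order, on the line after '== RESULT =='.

Work backward from the goal:
  through step 3 (unload(p5,t1,hub)): drop {pkg_at(p5,hub)}, keep {pkg_at(p1,portB)}, require {in(p5,t1), truck_at(t1,hub)}
    → {in(p5,t1), pkg_at(p1,portB), truck_at(t1,hub)}
  through step 2 (load(p5,t1,hub)): drop {in(p5,t1)}, keep {pkg_at(p1,portB), truck_at(t1,hub)}, require {pkg_at(p5,hub), truck_at(t1,hub)}
    → {pkg_at(p1,portB), pkg_at(p5,hub), truck_at(t1,hub)}
  through step 1 (drive(t1,portB,hub)): drop {truck_at(t1,hub)}, keep {pkg_at(p1,portB), pkg_at(p5,hub)}, require {truck_at(t1,portB)}
    → {pkg_at(p1,portB), pkg_at(p5,hub), truck_at(t1,portB)}

== RESULT ==
["pkg_at(p1,portB)", "pkg_at(p5,hub)", "truck_at(t1,portB)"]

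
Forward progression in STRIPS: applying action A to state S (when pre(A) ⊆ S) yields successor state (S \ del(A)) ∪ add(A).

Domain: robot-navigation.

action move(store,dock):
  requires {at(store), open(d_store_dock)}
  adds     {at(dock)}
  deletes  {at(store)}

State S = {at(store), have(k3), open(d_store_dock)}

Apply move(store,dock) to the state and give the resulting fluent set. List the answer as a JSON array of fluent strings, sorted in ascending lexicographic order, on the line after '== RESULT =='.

Progress:
  pre ⊆ S: {at(store), open(d_store_dock)} ⊆ S  — applicable
  S \ del = {have(k3), open(d_store_dock)}
  ∪ add   = {at(dock), have(k3), open(d_store_dock)}

== RESULT ==
["at(dock)", "have(k3)", "open(d_store_dock)"]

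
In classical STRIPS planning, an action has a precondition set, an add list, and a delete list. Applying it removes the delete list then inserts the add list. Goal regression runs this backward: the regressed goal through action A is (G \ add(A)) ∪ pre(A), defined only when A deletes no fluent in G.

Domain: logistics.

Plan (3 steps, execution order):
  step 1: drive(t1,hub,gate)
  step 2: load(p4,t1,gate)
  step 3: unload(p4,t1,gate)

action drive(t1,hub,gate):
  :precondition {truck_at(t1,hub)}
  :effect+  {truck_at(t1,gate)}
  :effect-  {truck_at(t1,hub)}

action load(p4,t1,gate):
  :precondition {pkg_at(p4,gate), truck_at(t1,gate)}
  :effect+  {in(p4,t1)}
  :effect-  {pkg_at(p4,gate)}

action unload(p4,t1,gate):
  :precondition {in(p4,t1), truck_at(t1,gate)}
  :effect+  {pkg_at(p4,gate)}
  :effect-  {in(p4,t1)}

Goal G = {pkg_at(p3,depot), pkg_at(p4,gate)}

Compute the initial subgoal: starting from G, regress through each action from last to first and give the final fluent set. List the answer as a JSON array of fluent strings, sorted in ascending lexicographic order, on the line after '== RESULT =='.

Regress step by step:
  through step 3 (unload(p4,t1,gate)): drop {pkg_at(p4,gate)}, keep {pkg_at(p3,depot)}, require {in(p4,t1), truck_at(t1,gate)}
    → {in(p4,t1), pkg_at(p3,depot), truck_at(t1,gate)}
  through step 2 (load(p4,t1,gate)): drop {in(p4,t1)}, keep {pkg_at(p3,depot), truck_at(t1,gate)}, require {pkg_at(p4,gate), truck_at(t1,gate)}
    → {pkg_at(p3,depot), pkg_at(p4,gate), truck_at(t1,gate)}
  through step 1 (drive(t1,hub,gate)): drop {truck_at(t1,gate)}, keep {pkg_at(p3,depot), pkg_at(p4,gate)}, require {truck_at(t1,hub)}
    → {pkg_at(p3,depot), pkg_at(p4,gate), truck_at(t1,hub)}

== RESULT ==
["pkg_at(p3,depot)", "pkg_at(p4,gate)", "truck_at(t1,hub)"]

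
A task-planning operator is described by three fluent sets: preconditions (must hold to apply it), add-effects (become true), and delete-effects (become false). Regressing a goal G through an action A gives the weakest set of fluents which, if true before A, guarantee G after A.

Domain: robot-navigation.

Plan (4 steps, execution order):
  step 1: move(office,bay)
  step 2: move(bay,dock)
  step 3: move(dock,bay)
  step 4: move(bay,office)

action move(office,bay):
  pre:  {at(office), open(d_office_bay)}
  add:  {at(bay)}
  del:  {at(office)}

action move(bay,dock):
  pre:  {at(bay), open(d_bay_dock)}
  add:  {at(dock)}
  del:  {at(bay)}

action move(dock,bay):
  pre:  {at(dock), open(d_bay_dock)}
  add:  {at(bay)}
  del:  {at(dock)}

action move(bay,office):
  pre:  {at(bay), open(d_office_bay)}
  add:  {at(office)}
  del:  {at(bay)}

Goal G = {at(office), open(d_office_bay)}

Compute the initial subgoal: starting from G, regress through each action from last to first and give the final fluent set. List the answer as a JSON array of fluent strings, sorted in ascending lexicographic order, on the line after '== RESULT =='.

Work backward from the goal:
  through step 4 (move(bay,office)): drop {at(office)}, keep {open(d_office_bay)}, require {at(bay), open(d_office_bay)}
    → {at(bay), open(d_office_bay)}
  through step 3 (move(dock,bay)): drop {at(bay)}, keep {open(d_office_bay)}, require {at(dock), open(d_bay_dock)}
    → {at(dock), open(d_bay_dock), open(d_office_bay)}
  through step 2 (move(bay,dock)): drop {at(dock)}, keep {open(d_bay_dock), open(d_office_bay)}, require {at(bay), open(d_bay_dock)}
    → {at(bay), open(d_bay_dock), open(d_office_bay)}
  through step 1 (move(office,bay)): drop {at(bay)}, keep {open(d_bay_dock), open(d_office_bay)}, require {at(office), open(d_office_bay)}
    → {at(office), open(d_bay_dock), open(d_office_bay)}

== RESULT ==
["at(office)", "open(d_bay_dock)", "open(d_office_bay)"]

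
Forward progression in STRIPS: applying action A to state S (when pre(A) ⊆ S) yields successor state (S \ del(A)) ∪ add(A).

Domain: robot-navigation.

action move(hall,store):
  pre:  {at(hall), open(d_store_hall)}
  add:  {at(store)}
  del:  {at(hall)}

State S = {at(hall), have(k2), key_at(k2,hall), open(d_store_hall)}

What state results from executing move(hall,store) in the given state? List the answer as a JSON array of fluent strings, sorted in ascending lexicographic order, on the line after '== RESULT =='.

Compute (S \ del) ∪ add:
  pre ⊆ S: {at(hall), open(d_store_hall)} ⊆ S  — applicable
  S \ del = {have(k2), key_at(k2,hall), open(d_store_hall)}
  ∪ add   = {at(store), have(k2), key_at(k2,hall), open(d_store_hall)}

== RESULT ==
["at(store)", "have(k2)", "key_at(k2,hall)", "open(d_store_hall)"]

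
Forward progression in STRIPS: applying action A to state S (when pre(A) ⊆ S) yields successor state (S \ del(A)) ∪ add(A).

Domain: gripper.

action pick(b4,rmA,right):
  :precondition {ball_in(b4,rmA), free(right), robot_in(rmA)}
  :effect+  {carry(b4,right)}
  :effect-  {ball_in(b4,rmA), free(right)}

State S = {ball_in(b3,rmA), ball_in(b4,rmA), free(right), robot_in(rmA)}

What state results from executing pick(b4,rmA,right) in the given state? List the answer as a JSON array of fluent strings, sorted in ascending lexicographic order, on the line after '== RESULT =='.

Progress:
  pre ⊆ S: {ball_in(b4,rmA), free(right), robot_in(rmA)} ⊆ S  — applicable
  S \ del = {ball_in(b3,rmA), robot_in(rmA)}
  ∪ add   = {ball_in(b3,rmA), carry(b4,right), robot_in(rmA)}

== RESULT ==
["ball_in(b3,rmA)", "carry(b4,right)", "robot_in(rmA)"]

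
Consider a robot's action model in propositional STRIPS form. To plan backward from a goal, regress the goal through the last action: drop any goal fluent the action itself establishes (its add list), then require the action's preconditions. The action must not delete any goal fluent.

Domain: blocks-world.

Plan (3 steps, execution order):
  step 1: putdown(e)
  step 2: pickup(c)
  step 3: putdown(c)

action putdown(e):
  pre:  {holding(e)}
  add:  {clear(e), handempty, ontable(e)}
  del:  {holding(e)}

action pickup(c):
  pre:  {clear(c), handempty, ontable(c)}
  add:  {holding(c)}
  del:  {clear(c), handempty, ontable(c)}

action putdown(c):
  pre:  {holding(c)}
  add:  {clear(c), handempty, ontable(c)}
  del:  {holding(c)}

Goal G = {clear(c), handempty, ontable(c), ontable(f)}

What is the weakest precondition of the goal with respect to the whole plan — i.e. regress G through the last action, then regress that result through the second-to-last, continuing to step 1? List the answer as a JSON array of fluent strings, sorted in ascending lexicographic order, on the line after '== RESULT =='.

Regress step by step:
  through step 3 (putdown(c)): drop {clear(c), handempty, ontable(c)}, keep {ontable(f)}, require {holding(c)}
    → {holding(c), ontable(f)}
  through step 2 (pickup(c)): drop {holding(c)}, keep {ontable(f)}, require {clear(c), handempty, ontable(c)}
    → {clear(c), handempty, ontable(c), ontable(f)}
  through step 1 (putdown(e)): drop {handempty}, keep {clear(c), ontable(c), ontable(f)}, require {holding(e)}
    → {clear(c), holding(e), ontable(c), ontable(f)}

== RESULT ==
["clear(c)", "holding(e)", "ontable(c)", "ontable(f)"]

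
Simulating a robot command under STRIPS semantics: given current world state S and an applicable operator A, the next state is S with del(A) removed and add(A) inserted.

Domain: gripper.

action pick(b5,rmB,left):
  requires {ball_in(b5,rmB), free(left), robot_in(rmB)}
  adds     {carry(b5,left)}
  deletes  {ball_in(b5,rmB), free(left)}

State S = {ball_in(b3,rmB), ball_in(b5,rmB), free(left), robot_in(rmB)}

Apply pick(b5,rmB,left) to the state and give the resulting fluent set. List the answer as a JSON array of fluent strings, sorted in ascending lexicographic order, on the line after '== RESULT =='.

Compute (S \ del) ∪ add:
  pre ⊆ S: {ball_in(b5,rmB), free(left), robot_in(rmB)} ⊆ S  — applicable
  S \ del = {ball_in(b3,rmB), robot_in(rmB)}
  ∪ add   = {ball_in(b3,rmB), carry(b5,left), robot_in(rmB)}

== RESULT ==
["ball_in(b3,rmB)", "carry(b5,left)", "robot_in(rmB)"]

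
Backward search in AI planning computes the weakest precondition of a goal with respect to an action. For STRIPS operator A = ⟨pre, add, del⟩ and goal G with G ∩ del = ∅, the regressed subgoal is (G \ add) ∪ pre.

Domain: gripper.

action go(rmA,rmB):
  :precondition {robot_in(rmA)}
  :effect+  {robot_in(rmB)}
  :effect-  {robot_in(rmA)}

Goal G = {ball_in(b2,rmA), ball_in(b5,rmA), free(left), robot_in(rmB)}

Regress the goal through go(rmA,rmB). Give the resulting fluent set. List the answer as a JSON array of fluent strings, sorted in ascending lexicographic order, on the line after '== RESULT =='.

Regress:
  G ∩ del = {}  (empty — regression defined)
  G \ add = {ball_in(b2,rmA), ball_in(b5,rmA), free(left), robot_in(rmB)} \ {robot_in(rmB)} = {ball_in(b2,rmA), ball_in(b5,rmA), free(left)}
  ∪ pre   = {ball_in(b2,rmA), ball_in(b5,rmA), free(left)} ∪ {robot_in(rmA)}
          = {ball_in(b2,rmA), ball_in(b5,rmA), free(left), robot_in(rmA)}

== RESULT ==
["ball_in(b2,rmA)", "ball_in(b5,rmA)", "free(left)", "robot_in(rmA)"]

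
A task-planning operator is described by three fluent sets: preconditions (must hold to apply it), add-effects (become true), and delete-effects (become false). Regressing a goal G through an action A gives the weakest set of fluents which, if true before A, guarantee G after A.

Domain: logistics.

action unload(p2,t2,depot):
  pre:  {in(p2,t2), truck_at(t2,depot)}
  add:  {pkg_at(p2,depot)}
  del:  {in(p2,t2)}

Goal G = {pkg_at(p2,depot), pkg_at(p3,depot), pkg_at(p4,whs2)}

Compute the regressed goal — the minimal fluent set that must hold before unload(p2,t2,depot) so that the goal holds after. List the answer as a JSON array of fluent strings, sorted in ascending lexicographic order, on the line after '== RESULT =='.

Compute (G \ add) ∪ pre:
  G ∩ del = {}  (empty — regression defined)
  G \ add = {pkg_at(p2,depot), pkg_at(p3,depot), pkg_at(p4,whs2)} \ {pkg_at(p2,depot)} = {pkg_at(p3,depot), pkg_at(p4,whs2)}
  ∪ pre   = {pkg_at(p3,depot), pkg_at(p4,whs2)} ∪ {in(p2,t2), truck_at(t2,depot)}
          = {in(p2,t2), pkg_at(p3,depot), pkg_at(p4,whs2), truck_at(t2,depot)}

== RESULT ==
["in(p2,t2)", "pkg_at(p3,depot)", "pkg_at(p4,whs2)", "truck_at(t2,depot)"]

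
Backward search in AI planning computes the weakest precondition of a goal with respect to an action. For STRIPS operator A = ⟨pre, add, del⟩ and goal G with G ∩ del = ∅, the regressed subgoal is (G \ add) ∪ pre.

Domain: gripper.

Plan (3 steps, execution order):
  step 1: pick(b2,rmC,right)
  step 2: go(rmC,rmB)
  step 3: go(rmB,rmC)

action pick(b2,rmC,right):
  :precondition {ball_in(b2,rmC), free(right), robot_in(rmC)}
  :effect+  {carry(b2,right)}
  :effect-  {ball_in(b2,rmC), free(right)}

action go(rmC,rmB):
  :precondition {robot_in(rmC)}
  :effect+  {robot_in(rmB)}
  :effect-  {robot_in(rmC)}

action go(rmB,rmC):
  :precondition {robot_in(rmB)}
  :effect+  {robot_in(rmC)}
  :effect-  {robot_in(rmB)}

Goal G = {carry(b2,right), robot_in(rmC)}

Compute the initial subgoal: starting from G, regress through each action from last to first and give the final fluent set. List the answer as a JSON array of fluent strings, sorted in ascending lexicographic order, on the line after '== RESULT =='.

Work backward from the goal:
  through step 3 (go(rmB,rmC)): drop {robot_in(rmC)}, keep {carry(b2,right)}, require {robot_in(rmB)}
    → {carry(b2,right), robot_in(rmB)}
  through step 2 (go(rmC,rmB)): drop {robot_in(rmB)}, keep {carry(b2,right)}, require {robot_in(rmC)}
    → {carry(b2,right), robot_in(rmC)}
  through step 1 (pick(b2,rmC,right)): drop {carry(b2,right)}, keep {robot_in(rmC)}, require {ball_in(b2,rmC), free(right), robot_in(rmC)}
    → {ball_in(b2,rmC), free(right), robot_in(rmC)}

== RESULT ==
["ball_in(b2,rmC)", "free(right)", "robot_in(rmC)"]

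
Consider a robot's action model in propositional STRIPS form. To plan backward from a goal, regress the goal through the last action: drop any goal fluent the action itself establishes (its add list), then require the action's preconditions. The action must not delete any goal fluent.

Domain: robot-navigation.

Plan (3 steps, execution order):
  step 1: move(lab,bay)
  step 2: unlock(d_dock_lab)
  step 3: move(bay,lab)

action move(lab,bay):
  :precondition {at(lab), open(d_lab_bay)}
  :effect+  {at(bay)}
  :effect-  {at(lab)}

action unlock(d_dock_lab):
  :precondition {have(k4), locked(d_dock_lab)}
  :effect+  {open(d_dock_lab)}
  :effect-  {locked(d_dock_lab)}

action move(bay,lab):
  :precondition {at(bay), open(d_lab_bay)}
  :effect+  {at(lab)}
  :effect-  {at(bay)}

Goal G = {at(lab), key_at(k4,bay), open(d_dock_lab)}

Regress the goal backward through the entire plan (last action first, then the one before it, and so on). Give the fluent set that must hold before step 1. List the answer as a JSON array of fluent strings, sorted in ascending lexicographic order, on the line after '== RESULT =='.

Work backward from the goal:
  through step 3 (move(bay,lab)): drop {at(lab)}, keep {key_at(k4,bay), open(d_dock_lab)}, require {at(bay), open(d_lab_bay)}
    → {at(bay), key_at(k4,bay), open(d_dock_lab), open(d_lab_bay)}
  through step 2 (unlock(d_dock_lab)): drop {open(d_dock_lab)}, keep {at(bay), key_at(k4,bay), open(d_lab_bay)}, require {have(k4), locked(d_dock_lab)}
    → {at(bay), have(k4), key_at(k4,bay), locked(d_dock_lab), open(d_lab_bay)}
  through step 1 (move(lab,bay)): drop {at(bay)}, keep {have(k4), key_at(k4,bay), locked(d_dock_lab), open(d_lab_bay)}, require {at(lab), open(d_lab_bay)}
    → {at(lab), have(k4), key_at(k4,bay), locked(d_dock_lab), open(d_lab_bay)}

== RESULT ==
["at(lab)", "have(k4)", "key_at(k4,bay)", "locked(d_dock_lab)", "open(d_lab_bay)"]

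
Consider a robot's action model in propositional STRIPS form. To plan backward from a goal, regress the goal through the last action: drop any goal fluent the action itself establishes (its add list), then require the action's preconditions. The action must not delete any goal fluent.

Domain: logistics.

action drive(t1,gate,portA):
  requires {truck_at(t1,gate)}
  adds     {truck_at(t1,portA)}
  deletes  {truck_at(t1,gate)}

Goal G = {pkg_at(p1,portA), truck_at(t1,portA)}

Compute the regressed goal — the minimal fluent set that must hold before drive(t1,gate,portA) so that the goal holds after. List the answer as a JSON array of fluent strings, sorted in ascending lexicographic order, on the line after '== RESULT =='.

Regress:
  G ∩ del = {}  (empty — regression defined)
  G \ add = {pkg_at(p1,portA), truck_at(t1,portA)} \ {truck_at(t1,portA)} = {pkg_at(p1,portA)}
  ∪ pre   = {pkg_at(p1,portA)} ∪ {truck_at(t1,gate)}
          = {pkg_at(p1,portA), truck_at(t1,gate)}

== RESULT ==
["pkg_at(p1,portA)", "truck_at(t1,gate)"]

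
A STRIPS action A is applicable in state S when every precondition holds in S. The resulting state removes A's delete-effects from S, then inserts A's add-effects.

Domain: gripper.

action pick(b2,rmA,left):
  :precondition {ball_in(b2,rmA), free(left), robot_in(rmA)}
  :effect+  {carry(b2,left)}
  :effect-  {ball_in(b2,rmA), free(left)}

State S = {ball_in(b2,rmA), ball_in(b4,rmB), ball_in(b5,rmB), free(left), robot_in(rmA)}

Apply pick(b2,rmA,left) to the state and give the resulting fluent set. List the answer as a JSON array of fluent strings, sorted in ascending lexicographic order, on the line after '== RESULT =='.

Progress:
  pre ⊆ S: {ball_in(b2,rmA), free(left), robot_in(rmA)} ⊆ S  — applicable
  S \ del = {ball_in(b4,rmB), ball_in(b5,rmB), robot_in(rmA)}
  ∪ add   = {ball_in(b4,rmB), ball_in(b5,rmB), carry(b2,left), robot_in(rmA)}

== RESULT ==
["ball_in(b4,rmB)", "ball_in(b5,rmB)", "carry(b2,left)", "robot_in(rmA)"]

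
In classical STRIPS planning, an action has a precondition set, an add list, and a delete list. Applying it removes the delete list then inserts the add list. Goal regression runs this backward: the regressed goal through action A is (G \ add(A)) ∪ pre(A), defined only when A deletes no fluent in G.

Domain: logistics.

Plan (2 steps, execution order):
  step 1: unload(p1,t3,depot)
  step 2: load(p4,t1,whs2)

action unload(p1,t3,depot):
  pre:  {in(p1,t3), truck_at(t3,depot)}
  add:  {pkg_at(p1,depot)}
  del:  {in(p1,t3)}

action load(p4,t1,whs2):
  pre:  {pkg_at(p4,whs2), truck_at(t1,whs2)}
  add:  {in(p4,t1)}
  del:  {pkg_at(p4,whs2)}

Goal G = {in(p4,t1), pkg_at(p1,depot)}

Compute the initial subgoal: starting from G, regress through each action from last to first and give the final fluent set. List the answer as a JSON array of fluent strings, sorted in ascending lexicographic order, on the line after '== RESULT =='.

Work backward from the goal:
  through step 2 (load(p4,t1,whs2)): drop {in(p4,t1)}, keep {pkg_at(p1,depot)}, require {pkg_at(p4,whs2), truck_at(t1,whs2)}
    → {pkg_at(p1,depot), pkg_at(p4,whs2), truck_at(t1,whs2)}
  through step 1 (unload(p1,t3,depot)): drop {pkg_at(p1,depot)}, keep {pkg_at(p4,whs2), truck_at(t1,whs2)}, require {in(p1,t3), truck_at(t3,depot)}
    → {in(p1,t3), pkg_at(p4,whs2), truck_at(t1,whs2), truck_at(t3,depot)}

== RESULT ==
["in(p1,t3)", "pkg_at(p4,whs2)", "truck_at(t1,whs2)", "truck_at(t3,depot)"]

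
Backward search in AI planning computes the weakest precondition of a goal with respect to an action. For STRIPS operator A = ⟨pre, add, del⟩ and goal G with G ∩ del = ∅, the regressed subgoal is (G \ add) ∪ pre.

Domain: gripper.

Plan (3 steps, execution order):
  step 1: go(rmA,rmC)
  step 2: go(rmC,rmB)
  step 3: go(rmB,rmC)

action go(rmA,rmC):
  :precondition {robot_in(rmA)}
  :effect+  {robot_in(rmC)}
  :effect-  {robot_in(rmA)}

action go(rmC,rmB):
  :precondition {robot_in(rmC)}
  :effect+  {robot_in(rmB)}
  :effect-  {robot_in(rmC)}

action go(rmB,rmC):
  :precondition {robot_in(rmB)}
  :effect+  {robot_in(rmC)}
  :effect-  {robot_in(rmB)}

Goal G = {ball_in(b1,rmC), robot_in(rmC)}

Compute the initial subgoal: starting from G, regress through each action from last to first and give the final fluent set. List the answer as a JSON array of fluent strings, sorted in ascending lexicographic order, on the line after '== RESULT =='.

Regress step by step:
  through step 3 (go(rmB,rmC)): drop {robot_in(rmC)}, keep {ball_in(b1,rmC)}, require {robot_in(rmB)}
    → {ball_in(b1,rmC), robot_in(rmB)}
  through step 2 (go(rmC,rmB)): drop {robot_in(rmB)}, keep {ball_in(b1,rmC)}, require {robot_in(rmC)}
    → {ball_in(b1,rmC), robot_in(rmC)}
  through step 1 (go(rmA,rmC)): drop {robot_in(rmC)}, keep {ball_in(b1,rmC)}, require {robot_in(rmA)}
    → {ball_in(b1,rmC), robot_in(rmA)}

== RESULT ==
["ball_in(b1,rmC)", "robot_in(rmA)"]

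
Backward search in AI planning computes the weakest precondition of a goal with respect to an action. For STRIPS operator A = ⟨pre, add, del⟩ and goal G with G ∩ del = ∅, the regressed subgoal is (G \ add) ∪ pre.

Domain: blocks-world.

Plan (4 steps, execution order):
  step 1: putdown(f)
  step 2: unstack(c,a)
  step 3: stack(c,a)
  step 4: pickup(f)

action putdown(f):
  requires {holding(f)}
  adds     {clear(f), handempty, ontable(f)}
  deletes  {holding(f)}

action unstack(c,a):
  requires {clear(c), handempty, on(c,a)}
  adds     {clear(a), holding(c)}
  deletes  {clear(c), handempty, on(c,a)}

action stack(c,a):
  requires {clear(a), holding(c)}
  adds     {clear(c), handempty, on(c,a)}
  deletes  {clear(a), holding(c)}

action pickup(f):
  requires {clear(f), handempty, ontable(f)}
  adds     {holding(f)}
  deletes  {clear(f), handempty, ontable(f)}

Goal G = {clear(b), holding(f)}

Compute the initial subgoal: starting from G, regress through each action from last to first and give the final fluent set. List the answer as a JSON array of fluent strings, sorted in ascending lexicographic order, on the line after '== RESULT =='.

Regress step by step:
  through step 4 (pickup(f)): drop {holding(f)}, keep {clear(b)}, require {clear(f), handempty, ontable(f)}
    → {clear(b), clear(f), handempty, ontable(f)}
  through step 3 (stack(c,a)): drop {handempty}, keep {clear(b), clear(f), ontable(f)}, require {clear(a), holding(c)}
    → {clear(a), clear(b), clear(f), holding(c), ontable(f)}
  through step 2 (unstack(c,a)): drop {clear(a), holding(c)}, keep {clear(b), clear(f), ontable(f)}, require {clear(c), handempty, on(c,a)}
    → {clear(b), clear(c), clear(f), handempty, on(c,a), ontable(f)}
  through step 1 (putdown(f)): drop {clear(f), handempty, ontable(f)}, keep {clear(b), clear(c), on(c,a)}, require {holding(f)}
    → {clear(b), clear(c), holding(f), on(c,a)}

== RESULT ==
["clear(b)", "clear(c)", "holding(f)", "on(c,a)"]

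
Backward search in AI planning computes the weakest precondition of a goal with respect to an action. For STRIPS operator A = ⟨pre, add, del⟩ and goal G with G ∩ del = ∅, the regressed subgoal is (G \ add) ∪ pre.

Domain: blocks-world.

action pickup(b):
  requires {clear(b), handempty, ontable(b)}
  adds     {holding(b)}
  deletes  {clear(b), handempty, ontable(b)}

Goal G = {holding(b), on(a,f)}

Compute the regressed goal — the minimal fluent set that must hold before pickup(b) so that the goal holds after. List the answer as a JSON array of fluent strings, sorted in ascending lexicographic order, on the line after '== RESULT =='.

Regress:
  G ∩ del = {}  (empty — regression defined)
  G \ add = {holding(b), on(a,f)} \ {holding(b)} = {on(a,f)}
  ∪ pre   = {on(a,f)} ∪ {clear(b), handempty, ontable(b)}
          = {clear(b), handempty, on(a,f), ontable(b)}

== RESULT ==
["clear(b)", "handempty", "on(a,f)", "ontable(b)"]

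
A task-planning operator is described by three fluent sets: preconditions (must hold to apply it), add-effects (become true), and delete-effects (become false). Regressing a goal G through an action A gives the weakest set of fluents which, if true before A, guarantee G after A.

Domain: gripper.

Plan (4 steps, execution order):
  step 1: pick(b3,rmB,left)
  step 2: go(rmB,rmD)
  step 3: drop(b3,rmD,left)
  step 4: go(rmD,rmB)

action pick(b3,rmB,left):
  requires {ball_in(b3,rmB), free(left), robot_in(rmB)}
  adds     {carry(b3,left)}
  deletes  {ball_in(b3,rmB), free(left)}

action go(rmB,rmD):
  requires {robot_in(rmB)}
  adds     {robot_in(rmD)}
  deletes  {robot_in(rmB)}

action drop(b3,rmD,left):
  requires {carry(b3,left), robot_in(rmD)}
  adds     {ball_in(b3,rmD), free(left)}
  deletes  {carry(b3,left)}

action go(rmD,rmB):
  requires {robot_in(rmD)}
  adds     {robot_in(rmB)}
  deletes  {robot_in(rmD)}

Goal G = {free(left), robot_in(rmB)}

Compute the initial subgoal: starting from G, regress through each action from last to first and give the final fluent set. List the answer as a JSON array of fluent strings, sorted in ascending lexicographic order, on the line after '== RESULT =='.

Regress step by step:
  through step 4 (go(rmD,rmB)): drop {robot_in(rmB)}, keep {free(left)}, require {robot_in(rmD)}
    → {free(left), robot_in(rmD)}
  through step 3 (drop(b3,rmD,left)): drop {free(left)}, keep {robot_in(rmD)}, require {carry(b3,left), robot_in(rmD)}
    → {carry(b3,left), robot_in(rmD)}
  through step 2 (go(rmB,rmD)): drop {robot_in(rmD)}, keep {carry(b3,left)}, require {robot_in(rmB)}
    → {carry(b3,left), robot_in(rmB)}
  through step 1 (pick(b3,rmB,left)): drop {carry(b3,left)}, keep {robot_in(rmB)}, require {ball_in(b3,rmB), free(left), robot_in(rmB)}
    → {ball_in(b3,rmB), free(left), robot_in(rmB)}

== RESULT ==
["ball_in(b3,rmB)", "free(left)", "robot_in(rmB)"]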